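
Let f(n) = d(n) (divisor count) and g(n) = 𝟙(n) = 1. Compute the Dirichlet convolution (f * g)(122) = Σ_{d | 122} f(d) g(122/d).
(d * 𝟙)(122) = 9

Divisors of 122: [1, 2, 61, 122]. For each d | 122:
  d = 1: d(1) · 𝟙(122/1) = 1 · 1 = 1
  d = 2: d(2) · 𝟙(122/2) = 2 · 1 = 2
  d = 61: d(61) · 𝟙(122/61) = 2 · 1 = 2
  d = 122: d(122) · 𝟙(122/122) = 4 · 1 = 4
Summing: (d * 𝟙)(122) = 1 + 2 + 2 + 4 = 9.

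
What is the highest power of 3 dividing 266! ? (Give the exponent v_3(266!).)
v_3(266!) = 130

Legendre's formula: v_p(n!) = Σ_{k ≥ 1} ⌊n / p^k⌋. For p = 3, n = 266, the terms are:
  ⌊266/3^1⌋ = ⌊266/3⌋ = 88
  ⌊266/3^2⌋ = ⌊266/9⌋ = 29
  ⌊266/3^3⌋ = ⌊266/27⌋ = 9
  ⌊266/3^4⌋ = ⌊266/81⌋ = 3
  ⌊266/3^5⌋ = ⌊266/243⌋ = 1
(the next term ⌊266/3^6⌋ = 0, terminating the sum). Summing: v_3(266!) = 88 + 29 + 9 + 3 + 1 = 130.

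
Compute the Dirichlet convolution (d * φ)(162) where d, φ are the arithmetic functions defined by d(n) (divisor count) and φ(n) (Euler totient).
(d * φ)(162) = 363

Divisors of 162: [1, 2, 3, 6, 9, 18, 27, 54, 81, 162]. For each d | 162:
  d = 1: d(1) · φ(162/1) = 1 · 54 = 54
  d = 2: d(2) · φ(162/2) = 2 · 54 = 108
  d = 3: d(3) · φ(162/3) = 2 · 18 = 36
  d = 6: d(6) · φ(162/6) = 4 · 18 = 72
  d = 9: d(9) · φ(162/9) = 3 · 6 = 18
  d = 18: d(18) · φ(162/18) = 6 · 6 = 36
  d = 27: d(27) · φ(162/27) = 4 · 2 = 8
  d = 54: d(54) · φ(162/54) = 8 · 2 = 16
  d = 81: d(81) · φ(162/81) = 5 · 1 = 5
  d = 162: d(162) · φ(162/162) = 10 · 1 = 10
Summing: (d * φ)(162) = 54 + 108 + 36 + 72 + 18 + 36 + 8 + 16 + 5 + 10 = 363.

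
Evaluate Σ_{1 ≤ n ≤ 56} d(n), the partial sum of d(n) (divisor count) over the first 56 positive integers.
Σ_{n ≤ 56} d(n) = 239

Compute d(n) for each 1 ≤ n ≤ 56: d(1) = 1, d(2) = 2, d(3) = 2, d(4) = 3, d(5) = 2, d(6) = 4, d(7) = 2, d(8) = 4, d(9) = 3, d(10) = 4, d(11) = 2, d(12) = 6, d(13) = 2, d(14) = 4, d(15) = 4, d(16) = 5, d(17) = 2, d(18) = 6, d(19) = 2, d(20) = 6, d(21) = 4, d(22) = 4, d(23) = 2, d(24) = 8, d(25) = 3, d(26) = 4, d(27) = 4, d(28) = 6, d(29) = 2, d(30) = 8, d(31) = 2, d(32) = 6, d(33) = 4, d(34) = 4, d(35) = 4, d(36) = 9, d(37) = 2, d(38) = 4, d(39) = 4, d(40) = 8, d(41) = 2, d(42) = 8, d(43) = 2, d(44) = 6, d(45) = 6, d(46) = 4, d(47) = 2, d(48) = 10, d(49) = 3, d(50) = 6, d(51) = 4, d(52) = 6, d(53) = 2, d(54) = 8, d(55) = 4, d(56) = 8. Summing all 56 values: 239. (Dirichlet's divisor formula: Σ_{n ≤ x} d(n) = x ln(x) + (2γ − 1) x + O(√x). For x = 56, the asymptotic estimate is ≈ 234.07.)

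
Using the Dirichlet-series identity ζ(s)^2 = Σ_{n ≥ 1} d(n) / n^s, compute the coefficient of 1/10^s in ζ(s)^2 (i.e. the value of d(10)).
d(10) = 4

ζ(s)^2 = (Σ 1/m^s)(Σ 1/k^s). The coefficient of 1/n^s in the product is the number of ordered pairs (m, k) with mk = n, which equals d(n). For n = 10, divisors are [1, 2, 5, 10], so d(10) = 4.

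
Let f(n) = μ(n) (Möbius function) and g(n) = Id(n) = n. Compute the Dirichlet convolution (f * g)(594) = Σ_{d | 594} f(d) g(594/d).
(μ * Id)(594) = 180

Divisors of 594: [1, 2, 3, 6, 9, 11, 18, 22, 27, 33, 54, 66, 99, 198, 297, 594]. For each d | 594:
  d = 1: μ(1) · Id(594/1) = 1 · 594 = 594
  d = 2: μ(2) · Id(594/2) = -1 · 297 = -297
  d = 3: μ(3) · Id(594/3) = -1 · 198 = -198
  d = 6: μ(6) · Id(594/6) = 1 · 99 = 99
  d = 9: μ(9) · Id(594/9) = 0 · 66 = 0
  d = 11: μ(11) · Id(594/11) = -1 · 54 = -54
  d = 18: μ(18) · Id(594/18) = 0 · 33 = 0
  d = 22: μ(22) · Id(594/22) = 1 · 27 = 27
  d = 27: μ(27) · Id(594/27) = 0 · 22 = 0
  d = 33: μ(33) · Id(594/33) = 1 · 18 = 18
  d = 54: μ(54) · Id(594/54) = 0 · 11 = 0
  d = 66: μ(66) · Id(594/66) = -1 · 9 = -9
  d = 99: μ(99) · Id(594/99) = 0 · 6 = 0
  d = 198: μ(198) · Id(594/198) = 0 · 3 = 0
  d = 297: μ(297) · Id(594/297) = 0 · 2 = 0
  d = 594: μ(594) · Id(594/594) = 0 · 1 = 0
Summing: (μ * Id)(594) = 594 + -297 + -198 + 99 + 0 + -54 + 0 + 27 + 0 + 18 + 0 + -9 + 0 + 0 + 0 + 0 = 180.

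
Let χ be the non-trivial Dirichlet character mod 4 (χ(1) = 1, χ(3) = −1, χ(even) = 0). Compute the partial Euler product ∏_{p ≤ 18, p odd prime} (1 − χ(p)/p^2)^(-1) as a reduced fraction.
∏ = 41368327/44974080

The odd primes p ≤ 18 are [3, 5, 7, 11, 13, 17]. For each, χ(p) = 1 if p ≡ 1 mod 4, χ(p) = −1 if p ≡ 3 mod 4. Taking (1 − χ(p)/p^2)^(-1) = p^2/(p^2 − χ(p)): (1 − (-1)/3^2)^(-1) · (1 − (1)/5^2)^(-1) · (1 − (-1)/7^2)^(-1) · (1 − (-1)/11^2)^(-1) · (1 − (1)/13^2)^(-1) · (1 − (1)/17^2)^(-1) = 41368327/44974080.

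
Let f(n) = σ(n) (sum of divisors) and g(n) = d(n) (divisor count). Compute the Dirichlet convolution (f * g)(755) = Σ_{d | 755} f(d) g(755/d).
(σ * d)(755) = 1232

Divisors of 755: [1, 5, 151, 755]. For each d | 755:
  d = 1: σ(1) · d(755/1) = 1 · 4 = 4
  d = 5: σ(5) · d(755/5) = 6 · 2 = 12
  d = 151: σ(151) · d(755/151) = 152 · 2 = 304
  d = 755: σ(755) · d(755/755) = 912 · 1 = 912
Summing: (σ * d)(755) = 4 + 12 + 304 + 912 = 1232.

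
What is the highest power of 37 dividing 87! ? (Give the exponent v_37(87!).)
v_37(87!) = 2

Legendre's formula: v_p(n!) = Σ_{k ≥ 1} ⌊n / p^k⌋. For p = 37, n = 87, the terms are:
  ⌊87/37^1⌋ = ⌊87/37⌋ = 2
(the next term ⌊87/37^2⌋ = 0, terminating the sum). Summing: v_37(87!) = 2 = 2.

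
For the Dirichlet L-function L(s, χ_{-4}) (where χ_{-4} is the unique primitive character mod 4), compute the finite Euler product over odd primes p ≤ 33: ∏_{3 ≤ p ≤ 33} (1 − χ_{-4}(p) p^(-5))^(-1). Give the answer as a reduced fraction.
∏ = 52015810615424538455317584769582112629834289625/52216435813704314792391924764477903837266444288

The odd primes p ≤ 33 are [3, 5, 7, 11, 13, 17, 19, 23, 29, 31]. For each, χ(p) = 1 if p ≡ 1 mod 4, χ(p) = −1 if p ≡ 3 mod 4. Taking (1 − χ(p)/p^5)^(-1) = p^5/(p^5 − χ(p)): (1 − (-1)/3^5)^(-1) · (1 − (1)/5^5)^(-1) · (1 − (-1)/7^5)^(-1) · (1 − (-1)/11^5)^(-1) · (1 − (1)/13^5)^(-1) · (1 − (1)/17^5)^(-1) · (1 − (-1)/19^5)^(-1) · (1 − (-1)/23^5)^(-1) · (1 − (1)/29^5)^(-1) · (1 − (-1)/31^5)^(-1) = 52015810615424538455317584769582112629834289625/52216435813704314792391924764477903837266444288.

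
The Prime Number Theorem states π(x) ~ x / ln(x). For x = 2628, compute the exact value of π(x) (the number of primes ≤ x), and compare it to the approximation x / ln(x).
π(2628) = 381;  x/ln(x) ≈ 333.76;  relative error ≈ 12.40%.

Directly count primes up to 2628: π(2628) = 381. The PNT approximation gives 2628/ln(2628) ≈ 2628/7.87398 ≈ 333.76. Relative error (π(x) − x/ln(x)) / π(x) ≈ 12.40%; the approximation is known to undercount slightly (Li(x) is a better estimate).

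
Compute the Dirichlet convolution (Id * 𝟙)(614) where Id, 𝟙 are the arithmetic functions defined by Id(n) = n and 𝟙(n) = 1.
(Id * 𝟙)(614) = 924

Divisors of 614: [1, 2, 307, 614]. For each d | 614:
  d = 1: Id(1) · 𝟙(614/1) = 1 · 1 = 1
  d = 2: Id(2) · 𝟙(614/2) = 2 · 1 = 2
  d = 307: Id(307) · 𝟙(614/307) = 307 · 1 = 307
  d = 614: Id(614) · 𝟙(614/614) = 614 · 1 = 614
Summing: (Id * 𝟙)(614) = 1 + 2 + 307 + 614 = 924.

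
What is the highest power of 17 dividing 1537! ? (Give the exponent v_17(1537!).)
v_17(1537!) = 95

Legendre's formula: v_p(n!) = Σ_{k ≥ 1} ⌊n / p^k⌋. For p = 17, n = 1537, the terms are:
  ⌊1537/17^1⌋ = ⌊1537/17⌋ = 90
  ⌊1537/17^2⌋ = ⌊1537/289⌋ = 5
(the next term ⌊1537/17^3⌋ = 0, terminating the sum). Summing: v_17(1537!) = 90 + 5 = 95.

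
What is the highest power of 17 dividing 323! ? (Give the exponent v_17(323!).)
v_17(323!) = 20

Legendre's formula: v_p(n!) = Σ_{k ≥ 1} ⌊n / p^k⌋. For p = 17, n = 323, the terms are:
  ⌊323/17^1⌋ = ⌊323/17⌋ = 19
  ⌊323/17^2⌋ = ⌊323/289⌋ = 1
(the next term ⌊323/17^3⌋ = 0, terminating the sum). Summing: v_17(323!) = 19 + 1 = 20.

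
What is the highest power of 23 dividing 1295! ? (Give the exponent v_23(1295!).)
v_23(1295!) = 58

Legendre's formula: v_p(n!) = Σ_{k ≥ 1} ⌊n / p^k⌋. For p = 23, n = 1295, the terms are:
  ⌊1295/23^1⌋ = ⌊1295/23⌋ = 56
  ⌊1295/23^2⌋ = ⌊1295/529⌋ = 2
(the next term ⌊1295/23^3⌋ = 0, terminating the sum). Summing: v_23(1295!) = 56 + 2 = 58.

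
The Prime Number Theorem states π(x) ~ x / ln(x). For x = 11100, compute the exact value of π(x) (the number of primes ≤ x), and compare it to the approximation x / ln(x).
π(11100) = 1345;  x/ln(x) ≈ 1191.66;  relative error ≈ 11.40%.

Directly count primes up to 11100: π(11100) = 1345. The PNT approximation gives 11100/ln(11100) ≈ 11100/9.31470 ≈ 1191.66. Relative error (π(x) − x/ln(x)) / π(x) ≈ 11.40%; the approximation is known to undercount slightly (Li(x) is a better estimate).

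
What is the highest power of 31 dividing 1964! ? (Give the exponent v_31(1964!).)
v_31(1964!) = 65

Legendre's formula: v_p(n!) = Σ_{k ≥ 1} ⌊n / p^k⌋. For p = 31, n = 1964, the terms are:
  ⌊1964/31^1⌋ = ⌊1964/31⌋ = 63
  ⌊1964/31^2⌋ = ⌊1964/961⌋ = 2
(the next term ⌊1964/31^3⌋ = 0, terminating the sum). Summing: v_31(1964!) = 63 + 2 = 65.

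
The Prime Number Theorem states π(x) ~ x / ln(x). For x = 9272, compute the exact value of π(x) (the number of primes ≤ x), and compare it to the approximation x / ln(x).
π(9272) = 1147;  x/ln(x) ≈ 1015.02;  relative error ≈ 11.51%.

Directly count primes up to 9272: π(9272) = 1147. The PNT approximation gives 9272/ln(9272) ≈ 9272/9.13475 ≈ 1015.02. Relative error (π(x) − x/ln(x)) / π(x) ≈ 11.51%; the approximation is known to undercount slightly (Li(x) is a better estimate).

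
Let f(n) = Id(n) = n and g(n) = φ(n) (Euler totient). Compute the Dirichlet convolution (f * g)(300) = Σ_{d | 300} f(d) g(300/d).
(Id * φ)(300) = 2600

Divisors of 300: [1, 2, 3, 4, 5, 6, 10, 12, 15, 20, 25, 30, 50, 60, 75, 100, 150, 300]. For each d | 300:
  d = 1: Id(1) · φ(300/1) = 1 · 80 = 80
  d = 2: Id(2) · φ(300/2) = 2 · 40 = 80
  d = 3: Id(3) · φ(300/3) = 3 · 40 = 120
  d = 4: Id(4) · φ(300/4) = 4 · 40 = 160
  d = 5: Id(5) · φ(300/5) = 5 · 16 = 80
  d = 6: Id(6) · φ(300/6) = 6 · 20 = 120
  d = 10: Id(10) · φ(300/10) = 10 · 8 = 80
  d = 12: Id(12) · φ(300/12) = 12 · 20 = 240
  d = 15: Id(15) · φ(300/15) = 15 · 8 = 120
  d = 20: Id(20) · φ(300/20) = 20 · 8 = 160
  d = 25: Id(25) · φ(300/25) = 25 · 4 = 100
  d = 30: Id(30) · φ(300/30) = 30 · 4 = 120
  d = 50: Id(50) · φ(300/50) = 50 · 2 = 100
  d = 60: Id(60) · φ(300/60) = 60 · 4 = 240
  d = 75: Id(75) · φ(300/75) = 75 · 2 = 150
  d = 100: Id(100) · φ(300/100) = 100 · 2 = 200
  d = 150: Id(150) · φ(300/150) = 150 · 1 = 150
  d = 300: Id(300) · φ(300/300) = 300 · 1 = 300
Summing: (Id * φ)(300) = 80 + 80 + 120 + 160 + 80 + 120 + 80 + 240 + 120 + 160 + 100 + 120 + 100 + 240 + 150 + 200 + 150 + 300 = 2600.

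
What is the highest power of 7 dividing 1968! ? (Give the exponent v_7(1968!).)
v_7(1968!) = 326

Legendre's formula: v_p(n!) = Σ_{k ≥ 1} ⌊n / p^k⌋. For p = 7, n = 1968, the terms are:
  ⌊1968/7^1⌋ = ⌊1968/7⌋ = 281
  ⌊1968/7^2⌋ = ⌊1968/49⌋ = 40
  ⌊1968/7^3⌋ = ⌊1968/343⌋ = 5
(the next term ⌊1968/7^4⌋ = 0, terminating the sum). Summing: v_7(1968!) = 281 + 40 + 5 = 326.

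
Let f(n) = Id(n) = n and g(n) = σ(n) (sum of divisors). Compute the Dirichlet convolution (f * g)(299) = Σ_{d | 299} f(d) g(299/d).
(Id * σ)(299) = 1269

Divisors of 299: [1, 13, 23, 299]. For each d | 299:
  d = 1: Id(1) · σ(299/1) = 1 · 336 = 336
  d = 13: Id(13) · σ(299/13) = 13 · 24 = 312
  d = 23: Id(23) · σ(299/23) = 23 · 14 = 322
  d = 299: Id(299) · σ(299/299) = 299 · 1 = 299
Summing: (Id * σ)(299) = 336 + 312 + 322 + 299 = 1269.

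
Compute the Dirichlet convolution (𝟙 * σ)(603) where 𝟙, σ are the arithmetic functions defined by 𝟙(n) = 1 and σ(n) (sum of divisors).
(𝟙 * σ)(603) = 1242

Divisors of 603: [1, 3, 9, 67, 201, 603]. For each d | 603:
  d = 1: 𝟙(1) · σ(603/1) = 1 · 884 = 884
  d = 3: 𝟙(3) · σ(603/3) = 1 · 272 = 272
  d = 9: 𝟙(9) · σ(603/9) = 1 · 68 = 68
  d = 67: 𝟙(67) · σ(603/67) = 1 · 13 = 13
  d = 201: 𝟙(201) · σ(603/201) = 1 · 4 = 4
  d = 603: 𝟙(603) · σ(603/603) = 1 · 1 = 1
Summing: (𝟙 * σ)(603) = 884 + 272 + 68 + 13 + 4 + 1 = 1242.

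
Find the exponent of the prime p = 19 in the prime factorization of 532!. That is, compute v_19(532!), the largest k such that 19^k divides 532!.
v_19(532!) = 29

Legendre's formula: v_p(n!) = Σ_{k ≥ 1} ⌊n / p^k⌋. For p = 19, n = 532, the terms are:
  ⌊532/19^1⌋ = ⌊532/19⌋ = 28
  ⌊532/19^2⌋ = ⌊532/361⌋ = 1
(the next term ⌊532/19^3⌋ = 0, terminating the sum). Summing: v_19(532!) = 28 + 1 = 29.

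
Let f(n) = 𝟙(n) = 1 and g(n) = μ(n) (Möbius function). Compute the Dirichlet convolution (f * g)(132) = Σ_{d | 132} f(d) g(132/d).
(𝟙 * μ)(132) = 0

Divisors of 132: [1, 2, 3, 4, 6, 11, 12, 22, 33, 44, 66, 132]. For each d | 132:
  d = 1: 𝟙(1) · μ(132/1) = 1 · 0 = 0
  d = 2: 𝟙(2) · μ(132/2) = 1 · -1 = -1
  d = 3: 𝟙(3) · μ(132/3) = 1 · 0 = 0
  d = 4: 𝟙(4) · μ(132/4) = 1 · 1 = 1
  d = 6: 𝟙(6) · μ(132/6) = 1 · 1 = 1
  d = 11: 𝟙(11) · μ(132/11) = 1 · 0 = 0
  d = 12: 𝟙(12) · μ(132/12) = 1 · -1 = -1
  d = 22: 𝟙(22) · μ(132/22) = 1 · 1 = 1
  d = 33: 𝟙(33) · μ(132/33) = 1 · 0 = 0
  d = 44: 𝟙(44) · μ(132/44) = 1 · -1 = -1
  d = 66: 𝟙(66) · μ(132/66) = 1 · -1 = -1
  d = 132: 𝟙(132) · μ(132/132) = 1 · 1 = 1
Summing: (𝟙 * μ)(132) = 0 + -1 + 0 + 1 + 1 + 0 + -1 + 1 + 0 + -1 + -1 + 1 = 0.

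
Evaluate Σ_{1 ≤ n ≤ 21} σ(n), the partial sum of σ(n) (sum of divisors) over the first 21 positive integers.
Σ_{n ≤ 21} σ(n) = 371

Compute σ(n) for each 1 ≤ n ≤ 21: σ(1) = 1, σ(2) = 3, σ(3) = 4, σ(4) = 7, σ(5) = 6, σ(6) = 12, σ(7) = 8, σ(8) = 15, σ(9) = 13, σ(10) = 18, σ(11) = 12, σ(12) = 28, σ(13) = 14, σ(14) = 24, σ(15) = 24, σ(16) = 31, σ(17) = 18, σ(18) = 39, σ(19) = 20, σ(20) = 42, σ(21) = 32. Summing all 21 values: 371. (Average order: Σ_{n ≤ x} σ(n) ~ (π²/12) x². For x = 21, (π²/12)·21² ≈ 362.71.)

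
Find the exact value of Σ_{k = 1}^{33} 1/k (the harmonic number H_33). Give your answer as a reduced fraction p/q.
H_33 = 53676090078349/13127595717600

Direct summation: H_33 = 1 + 1/2 + ... + 1/33. The least common denominator is lcm(1, ..., 33) = 144403552893600; over this denominator the numerator is 144403552893600 + 72201776446800 + 48134517631200 + 36100888223400 + 28880710578720 + 24067258815600 + 20629078984800 + 18050444111700 + 16044839210400 + 14440355289360 + 13127595717600 + 12033629407800 + 11107965607200 + 10314539492400 + 9626903526240 + 9025222055850 + 8494326640800 + 8022419605200 + 7600186994400 + 7220177644680 + 6876359661600 + 6563797858800 + 6278415343200 + 6016814703900 + 5776142115744 + 5553982803600 + 5348279736800 + 5157269746200 + 4979432858400 + 4813451763120 + 4658179125600 + 4512611027925 + 4375865239200 = 590436990861839, so H_33 = 590436990861839/144403552893600; reducing by gcd(590436990861839, 144403552893600) = 11 gives 53676090078349/13127595717600 ≈ 4.08880. (The PNT-adjacent estimate ln(33) + γ ≈ 4.07372 matches within O(1/n).)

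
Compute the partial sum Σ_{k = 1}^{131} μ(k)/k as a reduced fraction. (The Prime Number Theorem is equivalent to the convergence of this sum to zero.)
Σ μ(k)/k = -4282394934202784040475989054340166706696769726931/525896479052627740771371797072411912900610967452630

Values of μ(k) for 1 ≤ k ≤ 131: μ(1) = 1, μ(2) = -1, μ(3) = -1, μ(5) = -1, μ(6) = 1, μ(7) = -1, μ(10) = 1, μ(11) = -1, μ(13) = -1, μ(14) = 1, μ(15) = 1, μ(17) = -1, μ(19) = -1, μ(21) = 1, μ(22) = 1, μ(23) = -1, μ(26) = 1, μ(29) = -1, μ(30) = -1, μ(31) = -1, μ(33) = 1, μ(34) = 1, μ(35) = 1, μ(37) = -1, μ(38) = 1, μ(39) = 1, μ(41) = -1, μ(42) = -1, μ(43) = -1, μ(46) = 1, μ(47) = -1, μ(51) = 1, μ(53) = -1, μ(55) = 1, μ(57) = 1, μ(58) = 1, μ(59) = -1, μ(61) = -1, μ(62) = 1, μ(65) = 1, μ(66) = -1, μ(67) = -1, μ(69) = 1, μ(70) = -1, μ(71) = -1, μ(73) = -1, μ(74) = 1, μ(77) = 1, μ(78) = -1, μ(79) = -1, μ(82) = 1, μ(83) = -1, μ(85) = 1, μ(86) = 1, μ(87) = 1, μ(89) = -1, μ(91) = 1, μ(93) = 1, μ(94) = 1, μ(95) = 1, μ(97) = -1, μ(101) = -1, μ(102) = -1, μ(103) = -1, μ(105) = -1, μ(106) = 1, μ(107) = -1, μ(109) = -1, μ(110) = -1, μ(111) = 1, μ(113) = -1, μ(114) = -1, μ(115) = 1, μ(118) = 1, μ(119) = 1, μ(122) = 1, μ(123) = 1, μ(127) = -1, μ(129) = 1, μ(130) = -1, μ(131) = -1, with μ = 0 on non-squarefree integers. Summing μ(k)/k for k where μ(k) ≠ 0 gives -4282394934202784040475989054340166706696769726931/525896479052627740771371797072411912900610967452630 ≈ -0.0081. (PNT ⟺ this sum → 0 as n → ∞.)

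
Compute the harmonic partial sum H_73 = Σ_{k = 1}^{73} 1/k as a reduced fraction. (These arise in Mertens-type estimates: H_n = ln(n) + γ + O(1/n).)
H_73 = 667084944417653637854891458725877/136851726813476721146087646859200

Direct summation: H_73 = 1 + 1/2 + ... + 1/73. The least common denominator is lcm(1, ..., 73) = 410555180440430163438262940577600; over this denominator the numerator is 410555180440430163438262940577600 + 205277590220215081719131470288800 + 136851726813476721146087646859200 + 102638795110107540859565735144400 + 82111036088086032687652588115520 + 68425863406738360573043823429600 + 58650740062918594776894705796800 + 51319397555053770429782867572200 + 45617242271158907048695882286400 + 41055518044043016343826294057760 + 37323198221857287585296630961600 + 34212931703369180286521911714800 + 31581167726186935649097149275200 + 29325370031459297388447352898400 + 27370345362695344229217529371840 + 25659698777526885214891433786100 + 24150304731790009614015467092800 + 22808621135579453524347941143200 + 21608167391601587549382260030400 + 20527759022021508171913147028880 + 19550246687639531592298235265600 + 18661599110928643792648315480800 + 17850225236540441888620127851200 + 17106465851684590143260955857400 + 16422207217617206537530517623104 + 15790583863093467824548574637600 + 15205747423719635682898627428800 + 14662685015729648694223676449200 + 14157075187601040118560791054400 + 13685172681347672114608764685920 + 13243715498078392368976223889600 + 12829849388763442607445716893050 + 12441066073952429195098876987200 + 12075152365895004807007733546400 + 11730148012583718955378941159360 + 11404310567789726762173970571600 + 11096085957849463876709809204800 + 10804083695800793774691130015200 + 10527055908728978549699049758400 + 10263879511010754085956573514440 + 10013540986351955205811291233600 + 9775123343819765796149117632800 + 9547794893963492172982859083200 + 9330799555464321896324157740400 + 9123448454231781409739176457280 + 8925112618270220944310063925600 + 8735216605115535392303466820800 + 8553232925842295071630477928700 + 8378677151845513539556386542400 + 8211103608808603268765258811552 + 8050101577263336538005155697600 + 7895291931546733912274287318800 + 7746324159253399310155904539200 + 7602873711859817841449313714400 + 7464639644371457517059326192320 + 7331342507864824347111838224600 + 7202722463867195849794086676800 + 7078537593800520059280395527200 + 6958562380346273956580727806400 + 6842586340673836057304382342960 + 6730412794105412515381359681600 + 6621857749039196184488111944800 + 6516748895879843864099411755200 + 6414924694381721303722858446525 + 6316233545237387129819429855040 + 6220533036976214597549438493600 + 6127689260304927812511387172800 + 6037576182947502403503866773200 + 5950075078846813962873375950400 + 5865074006291859477689470579680 + 5782467330146903710398069585600 + 5702155283894863381086985285800 + 5624043567677125526551547131200 = 2001254833252960913564674376177631, so H_73 = 2001254833252960913564674376177631/410555180440430163438262940577600; reducing by gcd(2001254833252960913564674376177631, 410555180440430163438262940577600) = 3 gives 667084944417653637854891458725877/136851726813476721146087646859200 ≈ 4.87451. (The PNT-adjacent estimate ln(73) + γ ≈ 4.86768 matches within O(1/n).)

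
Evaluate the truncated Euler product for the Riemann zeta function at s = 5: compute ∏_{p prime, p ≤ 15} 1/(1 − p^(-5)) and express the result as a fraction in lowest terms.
∏ = 2548391272552125/2457639696903844

The primes p ≤ 15 are [2, 3, 5, 7, 11, 13]. For each prime, (1 − 1/p^5)^(-1) = p^5 / (p^5 − 1). The product is (1 − 1/2^5)^(-1), (1 − 1/3^5)^(-1), (1 − 1/5^5)^(-1), (1 − 1/7^5)^(-1), (1 − 1/11^5)^(-1), (1 − 1/13^5)^(-1) = ∏ p^5 / (p^5 − 1) = 2548391272552125/2457639696903844.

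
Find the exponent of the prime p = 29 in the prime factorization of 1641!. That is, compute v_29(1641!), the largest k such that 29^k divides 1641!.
v_29(1641!) = 57

Legendre's formula: v_p(n!) = Σ_{k ≥ 1} ⌊n / p^k⌋. For p = 29, n = 1641, the terms are:
  ⌊1641/29^1⌋ = ⌊1641/29⌋ = 56
  ⌊1641/29^2⌋ = ⌊1641/841⌋ = 1
(the next term ⌊1641/29^3⌋ = 0, terminating the sum). Summing: v_29(1641!) = 56 + 1 = 57.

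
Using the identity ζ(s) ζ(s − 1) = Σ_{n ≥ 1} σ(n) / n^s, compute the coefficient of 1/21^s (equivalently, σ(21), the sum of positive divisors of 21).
σ(21) = 32

In the product (Σ m^0/m^s)(Σ k / k^s) = Σ (Σ_{d | n} d) / n^s, the coefficient of 1/n^s is σ(n) = Σ_{d | n} d. For n = 21, divisors are [1, 3, 7, 21]; summing: σ(21) = 32.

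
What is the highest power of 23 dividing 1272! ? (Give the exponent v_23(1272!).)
v_23(1272!) = 57

Legendre's formula: v_p(n!) = Σ_{k ≥ 1} ⌊n / p^k⌋. For p = 23, n = 1272, the terms are:
  ⌊1272/23^1⌋ = ⌊1272/23⌋ = 55
  ⌊1272/23^2⌋ = ⌊1272/529⌋ = 2
(the next term ⌊1272/23^3⌋ = 0, terminating the sum). Summing: v_23(1272!) = 55 + 2 = 57.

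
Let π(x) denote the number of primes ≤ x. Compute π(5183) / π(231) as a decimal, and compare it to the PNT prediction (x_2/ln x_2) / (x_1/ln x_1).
π(5183)/π(231) = 690/50 ≈ 13.8000;  PNT prediction ≈ 14.2770.

π(231) = 50 and π(5183) = 690, so π(5183)/π(231) ≈ 13.8000. The PNT-predicted ratio is (5183/ln(5183)) / (231/ln(231)) ≈ 14.2770. The two agree to within a few percent, as expected.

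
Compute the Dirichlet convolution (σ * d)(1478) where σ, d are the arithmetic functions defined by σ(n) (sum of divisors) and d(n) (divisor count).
(σ * d)(1478) = 3710

Divisors of 1478: [1, 2, 739, 1478]. For each d | 1478:
  d = 1: σ(1) · d(1478/1) = 1 · 4 = 4
  d = 2: σ(2) · d(1478/2) = 3 · 2 = 6
  d = 739: σ(739) · d(1478/739) = 740 · 2 = 1480
  d = 1478: σ(1478) · d(1478/1478) = 2220 · 1 = 2220
Summing: (σ * d)(1478) = 4 + 6 + 1480 + 2220 = 3710.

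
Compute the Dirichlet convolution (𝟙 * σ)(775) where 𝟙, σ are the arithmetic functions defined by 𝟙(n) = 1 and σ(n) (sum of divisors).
(𝟙 * σ)(775) = 1254

Divisors of 775: [1, 5, 25, 31, 155, 775]. For each d | 775:
  d = 1: 𝟙(1) · σ(775/1) = 1 · 992 = 992
  d = 5: 𝟙(5) · σ(775/5) = 1 · 192 = 192
  d = 25: 𝟙(25) · σ(775/25) = 1 · 32 = 32
  d = 31: 𝟙(31) · σ(775/31) = 1 · 31 = 31
  d = 155: 𝟙(155) · σ(775/155) = 1 · 6 = 6
  d = 775: 𝟙(775) · σ(775/775) = 1 · 1 = 1
Summing: (𝟙 * σ)(775) = 992 + 192 + 32 + 31 + 6 + 1 = 1254.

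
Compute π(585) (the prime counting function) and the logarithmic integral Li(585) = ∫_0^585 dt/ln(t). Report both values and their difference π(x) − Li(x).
π(585) = 106;  Li(585) ≈ 115.30;  π(x) − Li(x) ≈ -9.30.

Direct count of primes ≤ 585 gives π(585) = 106. Numerical evaluation of the logarithmic integral gives Li(585) ≈ 115.30. The difference π(x) − Li(x) ≈ -9.30 is typically negative for small/moderate x (Li(x) overestimates), though Littlewood's theorem shows this sign changes infinitely often.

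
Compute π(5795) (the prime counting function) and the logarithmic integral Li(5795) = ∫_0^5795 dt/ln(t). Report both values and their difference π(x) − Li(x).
π(5795) = 760;  Li(5795) ≈ 776.80;  π(x) − Li(x) ≈ -16.80.

Direct count of primes ≤ 5795 gives π(5795) = 760. Numerical evaluation of the logarithmic integral gives Li(5795) ≈ 776.80. The difference π(x) − Li(x) ≈ -16.80 is typically negative for small/moderate x (Li(x) overestimates), though Littlewood's theorem shows this sign changes infinitely often.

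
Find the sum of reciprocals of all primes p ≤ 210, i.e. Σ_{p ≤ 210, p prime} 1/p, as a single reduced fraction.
Σ 1/p = 15202313841027497739047080375538859939135227730139536997746371469607707132833646367/7799922041683461553249199106329813876687996789903550945093032474868511536164700810

π(210) = 46, so the primes ≤ 210 are [2, 3, 5, 7, 11, 13, 17, 19, 23, 29, 31, 37, 41, 43, 47, 53, 59, 61, 67, 71, 73, 79, 83, 89, 97, 101, 103, 107, 109, 113, 127, 131, 137, 139, 149, 151, 157, 163, 167, 173, 179, 181, 191, 193, 197, 199]. Summing 1/p over these primes: 15202313841027497739047080375538859939135227730139536997746371469607707132833646367/7799922041683461553249199106329813876687996789903550945093032474868511536164700810 ≈ 1.9490. Mertens estimate ln ln(210) + 0.2615 ≈ 1.9381.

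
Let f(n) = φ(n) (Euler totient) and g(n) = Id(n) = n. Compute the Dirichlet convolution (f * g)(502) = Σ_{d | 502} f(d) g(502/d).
(φ * Id)(502) = 1503

Divisors of 502: [1, 2, 251, 502]. For each d | 502:
  d = 1: φ(1) · Id(502/1) = 1 · 502 = 502
  d = 2: φ(2) · Id(502/2) = 1 · 251 = 251
  d = 251: φ(251) · Id(502/251) = 250 · 2 = 500
  d = 502: φ(502) · Id(502/502) = 250 · 1 = 250
Summing: (φ * Id)(502) = 502 + 251 + 500 + 250 = 1503.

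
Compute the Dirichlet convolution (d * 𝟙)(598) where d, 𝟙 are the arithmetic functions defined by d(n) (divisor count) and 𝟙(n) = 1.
(d * 𝟙)(598) = 27

Divisors of 598: [1, 2, 13, 23, 26, 46, 299, 598]. For each d | 598:
  d = 1: d(1) · 𝟙(598/1) = 1 · 1 = 1
  d = 2: d(2) · 𝟙(598/2) = 2 · 1 = 2
  d = 13: d(13) · 𝟙(598/13) = 2 · 1 = 2
  d = 23: d(23) · 𝟙(598/23) = 2 · 1 = 2
  d = 26: d(26) · 𝟙(598/26) = 4 · 1 = 4
  d = 46: d(46) · 𝟙(598/46) = 4 · 1 = 4
  d = 299: d(299) · 𝟙(598/299) = 4 · 1 = 4
  d = 598: d(598) · 𝟙(598/598) = 8 · 1 = 8
Summing: (d * 𝟙)(598) = 1 + 2 + 2 + 2 + 4 + 4 + 4 + 8 = 27.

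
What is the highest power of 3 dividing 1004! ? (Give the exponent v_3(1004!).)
v_3(1004!) = 499

Legendre's formula: v_p(n!) = Σ_{k ≥ 1} ⌊n / p^k⌋. For p = 3, n = 1004, the terms are:
  ⌊1004/3^1⌋ = ⌊1004/3⌋ = 334
  ⌊1004/3^2⌋ = ⌊1004/9⌋ = 111
  ⌊1004/3^3⌋ = ⌊1004/27⌋ = 37
  ⌊1004/3^4⌋ = ⌊1004/81⌋ = 12
  ⌊1004/3^5⌋ = ⌊1004/243⌋ = 4
  ⌊1004/3^6⌋ = ⌊1004/729⌋ = 1
(the next term ⌊1004/3^7⌋ = 0, terminating the sum). Summing: v_3(1004!) = 334 + 111 + 37 + 12 + 4 + 1 = 499.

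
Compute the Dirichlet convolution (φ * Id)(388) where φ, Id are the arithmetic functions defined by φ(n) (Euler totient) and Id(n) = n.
(φ * Id)(388) = 1544

Divisors of 388: [1, 2, 4, 97, 194, 388]. For each d | 388:
  d = 1: φ(1) · Id(388/1) = 1 · 388 = 388
  d = 2: φ(2) · Id(388/2) = 1 · 194 = 194
  d = 4: φ(4) · Id(388/4) = 2 · 97 = 194
  d = 97: φ(97) · Id(388/97) = 96 · 4 = 384
  d = 194: φ(194) · Id(388/194) = 96 · 2 = 192
  d = 388: φ(388) · Id(388/388) = 192 · 1 = 192
Summing: (φ * Id)(388) = 388 + 194 + 194 + 384 + 192 + 192 = 1544.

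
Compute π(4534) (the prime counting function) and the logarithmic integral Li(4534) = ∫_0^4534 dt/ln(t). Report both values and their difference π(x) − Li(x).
π(4534) = 615;  Li(4534) ≈ 629.26;  π(x) − Li(x) ≈ -14.26.

Direct count of primes ≤ 4534 gives π(4534) = 615. Numerical evaluation of the logarithmic integral gives Li(4534) ≈ 629.26. The difference π(x) − Li(x) ≈ -14.26 is typically negative for small/moderate x (Li(x) overestimates), though Littlewood's theorem shows this sign changes infinitely often.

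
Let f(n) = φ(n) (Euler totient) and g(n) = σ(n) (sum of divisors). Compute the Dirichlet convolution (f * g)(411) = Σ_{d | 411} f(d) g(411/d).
(φ * σ)(411) = 1644

Divisors of 411: [1, 3, 137, 411]. For each d | 411:
  d = 1: φ(1) · σ(411/1) = 1 · 552 = 552
  d = 3: φ(3) · σ(411/3) = 2 · 138 = 276
  d = 137: φ(137) · σ(411/137) = 136 · 4 = 544
  d = 411: φ(411) · σ(411/411) = 272 · 1 = 272
Summing: (φ * σ)(411) = 552 + 276 + 544 + 272 = 1644.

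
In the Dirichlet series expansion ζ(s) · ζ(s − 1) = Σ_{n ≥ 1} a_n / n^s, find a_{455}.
σ(455) = 672

In the product (Σ m^0/m^s)(Σ k / k^s) = Σ (Σ_{d | n} d) / n^s, the coefficient of 1/n^s is σ(n) = Σ_{d | n} d. For n = 455, divisors are [1, 5, 7, 13, 35, 65, 91, 455]; summing: σ(455) = 672.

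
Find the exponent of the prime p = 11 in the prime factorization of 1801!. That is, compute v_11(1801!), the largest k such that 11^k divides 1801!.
v_11(1801!) = 178

Legendre's formula: v_p(n!) = Σ_{k ≥ 1} ⌊n / p^k⌋. For p = 11, n = 1801, the terms are:
  ⌊1801/11^1⌋ = ⌊1801/11⌋ = 163
  ⌊1801/11^2⌋ = ⌊1801/121⌋ = 14
  ⌊1801/11^3⌋ = ⌊1801/1331⌋ = 1
(the next term ⌊1801/11^4⌋ = 0, terminating the sum). Summing: v_11(1801!) = 163 + 14 + 1 = 178.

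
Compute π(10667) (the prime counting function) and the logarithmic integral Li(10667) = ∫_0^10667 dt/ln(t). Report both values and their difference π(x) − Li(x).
π(10667) = 1302;  Li(10667) ≈ 1318.30;  π(x) − Li(x) ≈ -16.30.

Direct count of primes ≤ 10667 gives π(10667) = 1302. Numerical evaluation of the logarithmic integral gives Li(10667) ≈ 1318.30. The difference π(x) − Li(x) ≈ -16.30 is typically negative for small/moderate x (Li(x) overestimates), though Littlewood's theorem shows this sign changes infinitely often.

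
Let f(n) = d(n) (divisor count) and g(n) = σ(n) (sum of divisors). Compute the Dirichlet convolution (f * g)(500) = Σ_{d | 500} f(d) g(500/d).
(d * σ)(500) = 3840

Divisors of 500: [1, 2, 4, 5, 10, 20, 25, 50, 100, 125, 250, 500]. For each d | 500:
  d = 1: d(1) · σ(500/1) = 1 · 1092 = 1092
  d = 2: d(2) · σ(500/2) = 2 · 468 = 936
  d = 4: d(4) · σ(500/4) = 3 · 156 = 468
  d = 5: d(5) · σ(500/5) = 2 · 217 = 434
  d = 10: d(10) · σ(500/10) = 4 · 93 = 372
  d = 20: d(20) · σ(500/20) = 6 · 31 = 186
  d = 25: d(25) · σ(500/25) = 3 · 42 = 126
  d = 50: d(50) · σ(500/50) = 6 · 18 = 108
  d = 100: d(100) · σ(500/100) = 9 · 6 = 54
  d = 125: d(125) · σ(500/125) = 4 · 7 = 28
  d = 250: d(250) · σ(500/250) = 8 · 3 = 24
  d = 500: d(500) · σ(500/500) = 12 · 1 = 12
Summing: (d * σ)(500) = 1092 + 936 + 468 + 434 + 372 + 186 + 126 + 108 + 54 + 28 + 24 + 12 = 3840.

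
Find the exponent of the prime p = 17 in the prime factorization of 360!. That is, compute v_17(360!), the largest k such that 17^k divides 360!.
v_17(360!) = 22

Legendre's formula: v_p(n!) = Σ_{k ≥ 1} ⌊n / p^k⌋. For p = 17, n = 360, the terms are:
  ⌊360/17^1⌋ = ⌊360/17⌋ = 21
  ⌊360/17^2⌋ = ⌊360/289⌋ = 1
(the next term ⌊360/17^3⌋ = 0, terminating the sum). Summing: v_17(360!) = 21 + 1 = 22.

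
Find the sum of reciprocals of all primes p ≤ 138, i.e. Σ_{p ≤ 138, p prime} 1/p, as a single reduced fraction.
Σ 1/p = 134916993045244813891851972880537444693266047783313727/72047817630210000485677936198920432067383702541010310

π(138) = 33, so the primes ≤ 138 are [2, 3, 5, 7, 11, 13, 17, 19, 23, 29, 31, 37, 41, 43, 47, 53, 59, 61, 67, 71, 73, 79, 83, 89, 97, 101, 103, 107, 109, 113, 127, 131, 137]. Summing 1/p over these primes: 134916993045244813891851972880537444693266047783313727/72047817630210000485677936198920432067383702541010310 ≈ 1.8726. Mertens estimate ln ln(138) + 0.2615 ≈ 1.8563.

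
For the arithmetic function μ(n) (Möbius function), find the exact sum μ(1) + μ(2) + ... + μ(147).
Σ_{n ≤ 147} μ(n) = 1

Compute μ(n) for each 1 ≤ n ≤ 147: μ(1) = 1, μ(2) = -1, μ(3) = -1, μ(4) = 0, μ(5) = -1, μ(6) = 1, μ(7) = -1, μ(8) = 0, μ(9) = 0, μ(10) = 1, μ(11) = -1, μ(12) = 0, μ(13) = -1, μ(14) = 1, μ(15) = 1, μ(16) = 0, μ(17) = -1, μ(18) = 0, μ(19) = -1, μ(20) = 0, μ(21) = 1, μ(22) = 1, μ(23) = -1, μ(24) = 0, μ(25) = 0, μ(26) = 1, μ(27) = 0, μ(28) = 0, μ(29) = -1, μ(30) = -1, μ(31) = -1, μ(32) = 0, μ(33) = 1, μ(34) = 1, μ(35) = 1, μ(36) = 0, μ(37) = -1, μ(38) = 1, μ(39) = 1, μ(40) = 0, μ(41) = -1, μ(42) = -1, μ(43) = -1, μ(44) = 0, μ(45) = 0, μ(46) = 1, μ(47) = -1, μ(48) = 0, μ(49) = 0, μ(50) = 0, μ(51) = 1, μ(52) = 0, μ(53) = -1, μ(54) = 0, μ(55) = 1, μ(56) = 0, μ(57) = 1, μ(58) = 1, μ(59) = -1, μ(60) = 0, μ(61) = -1, μ(62) = 1, μ(63) = 0, μ(64) = 0, μ(65) = 1, μ(66) = -1, μ(67) = -1, μ(68) = 0, μ(69) = 1, μ(70) = -1, μ(71) = -1, μ(72) = 0, μ(73) = -1, μ(74) = 1, μ(75) = 0, μ(76) = 0, μ(77) = 1, μ(78) = -1, μ(79) = -1, μ(80) = 0, μ(81) = 0, μ(82) = 1, μ(83) = -1, μ(84) = 0, μ(85) = 1, μ(86) = 1, μ(87) = 1, μ(88) = 0, μ(89) = -1, μ(90) = 0, μ(91) = 1, μ(92) = 0, μ(93) = 1, μ(94) = 1, μ(95) = 1, μ(96) = 0, μ(97) = -1, μ(98) = 0, μ(99) = 0, μ(100) = 0, μ(101) = -1, μ(102) = -1, μ(103) = -1, μ(104) = 0, μ(105) = -1, μ(106) = 1, μ(107) = -1, μ(108) = 0, μ(109) = -1, μ(110) = -1, μ(111) = 1, μ(112) = 0, μ(113) = -1, μ(114) = -1, μ(115) = 1, μ(116) = 0, μ(117) = 0, μ(118) = 1, μ(119) = 1, μ(120) = 0, μ(121) = 0, μ(122) = 1, μ(123) = 1, μ(124) = 0, μ(125) = 0, μ(126) = 0, μ(127) = -1, μ(128) = 0, μ(129) = 1, μ(130) = -1, μ(131) = -1, μ(132) = 0, μ(133) = 1, μ(134) = 1, μ(135) = 0, μ(136) = 0, μ(137) = -1, μ(138) = -1, μ(139) = -1, μ(140) = 0, μ(141) = 1, μ(142) = 1, μ(143) = 1, μ(144) = 0, μ(145) = 1, μ(146) = 1, μ(147) = 0. Summing all 147 values: 1. (Mertens function M(x) = Σ_{n ≤ x} μ(n); on average M(x) should be small (PNT ⟺ M(x) = o(x)).)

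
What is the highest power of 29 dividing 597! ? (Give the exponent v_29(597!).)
v_29(597!) = 20

Legendre's formula: v_p(n!) = Σ_{k ≥ 1} ⌊n / p^k⌋. For p = 29, n = 597, the terms are:
  ⌊597/29^1⌋ = ⌊597/29⌋ = 20
(the next term ⌊597/29^2⌋ = 0, terminating the sum). Summing: v_29(597!) = 20 = 20.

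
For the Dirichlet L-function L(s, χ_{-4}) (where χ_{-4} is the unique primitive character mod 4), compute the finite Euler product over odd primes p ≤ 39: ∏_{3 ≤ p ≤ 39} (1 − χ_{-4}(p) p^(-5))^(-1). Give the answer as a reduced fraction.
∏ = 36434162976122653852428171915209665920933190877591375/36574689167094305070442169349729960875390257302863872

The odd primes p ≤ 39 are [3, 5, 7, 11, 13, 17, 19, 23, 29, 31, 37]. For each, χ(p) = 1 if p ≡ 1 mod 4, χ(p) = −1 if p ≡ 3 mod 4. Taking (1 − χ(p)/p^5)^(-1) = p^5/(p^5 − χ(p)): (1 − (-1)/3^5)^(-1) · (1 − (1)/5^5)^(-1) · (1 − (-1)/7^5)^(-1) · (1 − (-1)/11^5)^(-1) · (1 − (1)/13^5)^(-1) · (1 − (1)/17^5)^(-1) · (1 − (-1)/19^5)^(-1) · (1 − (-1)/23^5)^(-1) · (1 − (1)/29^5)^(-1) · (1 − (-1)/31^5)^(-1) · (1 − (1)/37^5)^(-1) = 36434162976122653852428171915209665920933190877591375/36574689167094305070442169349729960875390257302863872.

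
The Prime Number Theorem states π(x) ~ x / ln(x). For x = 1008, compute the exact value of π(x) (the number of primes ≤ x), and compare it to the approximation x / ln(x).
π(1008) = 168;  x/ln(x) ≈ 145.75;  relative error ≈ 13.24%.

Directly count primes up to 1008: π(1008) = 168. The PNT approximation gives 1008/ln(1008) ≈ 1008/6.91572 ≈ 145.75. Relative error (π(x) − x/ln(x)) / π(x) ≈ 13.24%; the approximation is known to undercount slightly (Li(x) is a better estimate).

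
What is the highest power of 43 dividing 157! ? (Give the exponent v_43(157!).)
v_43(157!) = 3

Legendre's formula: v_p(n!) = Σ_{k ≥ 1} ⌊n / p^k⌋. For p = 43, n = 157, the terms are:
  ⌊157/43^1⌋ = ⌊157/43⌋ = 3
(the next term ⌊157/43^2⌋ = 0, terminating the sum). Summing: v_43(157!) = 3 = 3.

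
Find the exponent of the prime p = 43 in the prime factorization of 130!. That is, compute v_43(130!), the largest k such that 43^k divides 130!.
v_43(130!) = 3

Legendre's formula: v_p(n!) = Σ_{k ≥ 1} ⌊n / p^k⌋. For p = 43, n = 130, the terms are:
  ⌊130/43^1⌋ = ⌊130/43⌋ = 3
(the next term ⌊130/43^2⌋ = 0, terminating the sum). Summing: v_43(130!) = 3 = 3.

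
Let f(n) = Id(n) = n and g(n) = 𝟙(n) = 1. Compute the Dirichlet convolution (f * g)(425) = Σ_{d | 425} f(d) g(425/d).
(Id * 𝟙)(425) = 558

Divisors of 425: [1, 5, 17, 25, 85, 425]. For each d | 425:
  d = 1: Id(1) · 𝟙(425/1) = 1 · 1 = 1
  d = 5: Id(5) · 𝟙(425/5) = 5 · 1 = 5
  d = 17: Id(17) · 𝟙(425/17) = 17 · 1 = 17
  d = 25: Id(25) · 𝟙(425/25) = 25 · 1 = 25
  d = 85: Id(85) · 𝟙(425/85) = 85 · 1 = 85
  d = 425: Id(425) · 𝟙(425/425) = 425 · 1 = 425
Summing: (Id * 𝟙)(425) = 1 + 5 + 17 + 25 + 85 + 425 = 558.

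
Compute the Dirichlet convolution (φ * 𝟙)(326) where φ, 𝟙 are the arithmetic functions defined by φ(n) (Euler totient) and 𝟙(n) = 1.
(φ * 𝟙)(326) = 326

Divisors of 326: [1, 2, 163, 326]. For each d | 326:
  d = 1: φ(1) · 𝟙(326/1) = 1 · 1 = 1
  d = 2: φ(2) · 𝟙(326/2) = 1 · 1 = 1
  d = 163: φ(163) · 𝟙(326/163) = 162 · 1 = 162
  d = 326: φ(326) · 𝟙(326/326) = 162 · 1 = 162
Summing: (φ * 𝟙)(326) = 1 + 1 + 162 + 162 = 326.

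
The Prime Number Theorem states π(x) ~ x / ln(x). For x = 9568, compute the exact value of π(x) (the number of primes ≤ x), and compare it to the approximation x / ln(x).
π(9568) = 1183;  x/ln(x) ≈ 1043.84;  relative error ≈ 11.76%.

Directly count primes up to 9568: π(9568) = 1183. The PNT approximation gives 9568/ln(9568) ≈ 9568/9.16618 ≈ 1043.84. Relative error (π(x) − x/ln(x)) / π(x) ≈ 11.76%; the approximation is known to undercount slightly (Li(x) is a better estimate).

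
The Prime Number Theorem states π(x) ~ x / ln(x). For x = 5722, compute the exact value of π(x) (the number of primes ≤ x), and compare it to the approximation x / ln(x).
π(5722) = 753;  x/ln(x) ≈ 661.34;  relative error ≈ 12.17%.

Directly count primes up to 5722: π(5722) = 753. The PNT approximation gives 5722/ln(5722) ≈ 5722/8.65207 ≈ 661.34. Relative error (π(x) − x/ln(x)) / π(x) ≈ 12.17%; the approximation is known to undercount slightly (Li(x) is a better estimate).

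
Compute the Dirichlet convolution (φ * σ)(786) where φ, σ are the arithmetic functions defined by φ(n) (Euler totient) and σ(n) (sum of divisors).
(φ * σ)(786) = 6288

Divisors of 786: [1, 2, 3, 6, 131, 262, 393, 786]. For each d | 786:
  d = 1: φ(1) · σ(786/1) = 1 · 1584 = 1584
  d = 2: φ(2) · σ(786/2) = 1 · 528 = 528
  d = 3: φ(3) · σ(786/3) = 2 · 396 = 792
  d = 6: φ(6) · σ(786/6) = 2 · 132 = 264
  d = 131: φ(131) · σ(786/131) = 130 · 12 = 1560
  d = 262: φ(262) · σ(786/262) = 130 · 4 = 520
  d = 393: φ(393) · σ(786/393) = 260 · 3 = 780
  d = 786: φ(786) · σ(786/786) = 260 · 1 = 260
Summing: (φ * σ)(786) = 1584 + 528 + 792 + 264 + 1560 + 520 + 780 + 260 = 6288.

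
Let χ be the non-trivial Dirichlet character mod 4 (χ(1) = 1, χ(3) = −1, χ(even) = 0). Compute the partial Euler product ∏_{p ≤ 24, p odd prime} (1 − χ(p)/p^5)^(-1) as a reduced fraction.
∏ = 19221914719363107239019289471588875/19296053991287416836128860852453376

The odd primes p ≤ 24 are [3, 5, 7, 11, 13, 17, 19, 23]. For each, χ(p) = 1 if p ≡ 1 mod 4, χ(p) = −1 if p ≡ 3 mod 4. Taking (1 − χ(p)/p^5)^(-1) = p^5/(p^5 − χ(p)): (1 − (-1)/3^5)^(-1) · (1 − (1)/5^5)^(-1) · (1 − (-1)/7^5)^(-1) · (1 − (-1)/11^5)^(-1) · (1 − (1)/13^5)^(-1) · (1 − (1)/17^5)^(-1) · (1 − (-1)/19^5)^(-1) · (1 − (-1)/23^5)^(-1) = 19221914719363107239019289471588875/19296053991287416836128860852453376.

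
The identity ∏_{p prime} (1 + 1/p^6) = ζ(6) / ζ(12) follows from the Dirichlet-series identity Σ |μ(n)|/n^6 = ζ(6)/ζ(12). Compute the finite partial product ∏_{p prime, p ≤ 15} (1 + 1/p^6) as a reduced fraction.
∏ = 261167492243135861/256778456493448890

The primes p ≤ 15 are [2, 3, 5, 7, 11, 13]. For each, (1 + 1/p^6) = (p^6 + 1)/p^6. Multiplying these fractions over p ∈ [2, 3, 5, 7, 11, 13] gives 261167492243135861/256778456493448890. (In the limit P → ∞ this tends to ζ(6)/ζ(12).)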